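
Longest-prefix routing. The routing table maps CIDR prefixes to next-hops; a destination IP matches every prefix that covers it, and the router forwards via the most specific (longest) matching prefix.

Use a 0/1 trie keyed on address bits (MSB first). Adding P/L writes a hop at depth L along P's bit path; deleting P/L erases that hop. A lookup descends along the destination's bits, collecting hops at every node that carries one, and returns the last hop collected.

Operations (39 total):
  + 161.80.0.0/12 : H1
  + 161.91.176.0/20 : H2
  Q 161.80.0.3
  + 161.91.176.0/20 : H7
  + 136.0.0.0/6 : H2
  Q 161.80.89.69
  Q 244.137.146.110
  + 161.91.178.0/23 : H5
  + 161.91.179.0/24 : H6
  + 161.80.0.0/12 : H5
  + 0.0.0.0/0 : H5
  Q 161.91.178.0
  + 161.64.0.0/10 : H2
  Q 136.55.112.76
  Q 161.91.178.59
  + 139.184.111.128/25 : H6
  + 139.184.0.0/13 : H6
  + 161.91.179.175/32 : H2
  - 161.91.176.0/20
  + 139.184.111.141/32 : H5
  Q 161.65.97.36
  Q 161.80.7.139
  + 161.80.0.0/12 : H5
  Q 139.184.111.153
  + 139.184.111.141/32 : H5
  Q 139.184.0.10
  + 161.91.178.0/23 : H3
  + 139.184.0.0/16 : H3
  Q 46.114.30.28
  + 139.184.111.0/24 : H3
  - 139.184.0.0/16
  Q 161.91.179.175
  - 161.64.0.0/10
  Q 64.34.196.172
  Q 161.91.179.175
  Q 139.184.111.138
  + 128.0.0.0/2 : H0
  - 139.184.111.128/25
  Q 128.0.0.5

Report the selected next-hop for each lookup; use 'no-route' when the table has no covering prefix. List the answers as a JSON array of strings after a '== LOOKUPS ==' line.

Trace:
  + 161.80.0.0/12 (H1) depth=12
  + 161.91.176.0/20 (H2) depth=20
  ? 161.80.0.3  path d0:-→d1:-→d2:-→d3:-→d4:-→d5:-→d6:-→d7:-→d8:-→d9:-→d10:-→d11:-→d12:H1  best=H1
  + 161.91.176.0/20 (H7) depth=20
  + 136.0.0.0/6 (H2) depth=6
  ? 161.80.89.69  path d0:-→d1:-→d2:-→d3:-→d4:-→d5:-→d6:-→d7:-→d8:-→d9:-→d10:-→d11:-→d12:H1  best=H1
  ? 244.137.146.110  path d0:-→d1:-  best=no-route
  + 161.91.178.0/23 (H5) depth=23
  + 161.91.179.0/24 (H6) depth=24
  + 161.80.0.0/12 (H5) depth=12
  + 0.0.0.0/0 (H5) depth=0
  ? 161.91.178.0  path d0:H5→d1:-→d2:-→d3:-→d4:-→d5:-→d6:-→d7:-→d8:-→d9:-→d10:-→d11:-→d12:H5→d13:-→d14:-→d15:-→d16:-→d17:-→d18:-→d19:-→d20:H7→d21:-→d22:-→d23:H5  best=H5
  + 161.64.0.0/10 (H2) depth=10
  ? 136.55.112.76  path d0:H5→d1:-→d2:-→d3:-→d4:-→d5:-→d6:H2  best=H2
  ? 161.91.178.59  path d0:H5→d1:-→d2:-→d3:-→d4:-→d5:-→d6:-→d7:-→d8:-→d9:-→d10:H2→d11:-→d12:H5→d13:-→d14:-→d15:-→d16:-→d17:-→d18:-→d19:-→d20:H7→d21:-→d22:-→d23:H5  best=H5
  + 139.184.111.128/25 (H6) depth=25
  + 139.184.0.0/13 (H6) depth=13
  + 161.91.179.175/32 (H2) depth=32
  del 161.91.176.0/20 (clear depth 20)
  + 139.184.111.141/32 (H5) depth=32
  ? 161.65.97.36  path d0:H5→d1:-→d2:-→d3:-→d4:-→d5:-→d6:-→d7:-→d8:-→d9:-→d10:H2→d11:-  best=H2
  ? 161.80.7.139  path d0:H5→d1:-→d2:-→d3:-→d4:-→d5:-→d6:-→d7:-→d8:-→d9:-→d10:H2→d11:-→d12:H5  best=H5
  + 161.80.0.0/12 (H5) depth=12
  ? 139.184.111.153  path d0:H5→d1:-→d2:-→d3:-→d4:-→d5:-→d6:H2→d7:-→d8:-→d9:-→d10:-→d11:-→d12:-→d13:H6→d14:-→d15:-→d16:-→d17:-→d18:-→d19:-→d20:-→d21:-→d22:-→d23:-→d24:-→d25:H6→d26:-→d27:-  best=H6
  + 139.184.111.141/32 (H5) depth=32
  ? 139.184.0.10  path d0:H5→d1:-→d2:-→d3:-→d4:-→d5:-→d6:H2→d7:-→d8:-→d9:-→d10:-→d11:-→d12:-→d13:H6→d14:-→d15:-→d16:-→d17:-  best=H6
  + 161.91.178.0/23 (H3) depth=23
  + 139.184.0.0/16 (H3) depth=16
  ? 46.114.30.28  path d0:H5  best=H5
  + 139.184.111.0/24 (H3) depth=24
  del 139.184.0.0/16 (clear depth 16)
  ? 161.91.179.175  path d0:H5→d1:-→d2:-→d3:-→d4:-→d5:-→d6:-→d7:-→d8:-→d9:-→d10:H2→d11:-→d12:H5→d13:-→d14:-→d15:-→d16:-→d17:-→d18:-→d19:-→d20:-→d21:-→d22:-→d23:H3→d24:H6→d25:-→d26:-→d27:-→d28:-→d29:-→d30:-→d31:-→d32:H2  best=H2
  del 161.64.0.0/10 (clear depth 10)
  ? 64.34.196.172  path d0:H5  best=H5
  ? 161.91.179.175  path d0:H5→d1:-→d2:-→d3:-→d4:-→d5:-→d6:-→d7:-→d8:-→d9:-→d10:-→d11:-→d12:H5→d13:-→d14:-→d15:-→d16:-→d17:-→d18:-→d19:-→d20:-→d21:-→d22:-→d23:H3→d24:H6→d25:-→d26:-→d27:-→d28:-→d29:-→d30:-→d31:-→d32:H2  best=H2
  ? 139.184.111.138  path d0:H5→d1:-→d2:-→d3:-→d4:-→d5:-→d6:H2→d7:-→d8:-→d9:-→d10:-→d11:-→d12:-→d13:H6→d14:-→d15:-→d16:-→d17:-→d18:-→d19:-→d20:-→d21:-→d22:-→d23:-→d24:H3→d25:H6→d26:-→d27:-→d28:-→d29:-  best=H6
  + 128.0.0.0/2 (H0) depth=2
  del 139.184.111.128/25 (clear depth 25)
  ? 128.0.0.5  path d0:H5→d1:-→d2:H0→d3:-→d4:-  best=H0

== LOOKUPS ==
["H1","H1","no-route","H5","H2","H5","H2","H5","H6","H6","H5","H2","H5","H2","H6","H0"]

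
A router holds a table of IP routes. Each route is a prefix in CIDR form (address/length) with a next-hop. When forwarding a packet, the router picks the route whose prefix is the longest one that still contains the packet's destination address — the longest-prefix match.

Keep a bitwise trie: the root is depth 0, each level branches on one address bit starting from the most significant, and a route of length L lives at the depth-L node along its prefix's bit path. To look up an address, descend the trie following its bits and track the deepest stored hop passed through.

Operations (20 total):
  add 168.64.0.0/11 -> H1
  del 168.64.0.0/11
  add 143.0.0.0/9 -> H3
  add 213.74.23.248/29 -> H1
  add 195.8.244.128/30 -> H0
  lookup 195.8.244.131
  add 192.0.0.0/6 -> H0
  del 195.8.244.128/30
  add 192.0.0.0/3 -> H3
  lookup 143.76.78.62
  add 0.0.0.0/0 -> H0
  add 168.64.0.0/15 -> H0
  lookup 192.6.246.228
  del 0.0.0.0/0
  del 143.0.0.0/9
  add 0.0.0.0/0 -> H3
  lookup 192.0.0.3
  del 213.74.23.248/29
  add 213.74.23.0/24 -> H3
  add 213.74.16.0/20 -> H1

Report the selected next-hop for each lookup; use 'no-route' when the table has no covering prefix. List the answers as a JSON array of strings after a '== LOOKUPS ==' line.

Trace:
  + 168.64.0.0/11 (H1) depth=11
  - 168.64.0.0/11 clear@11
  + 143.0.0.0/9 (H3) depth=9
  + 213.74.23.248/29 (H1) depth=29
  + 195.8.244.128/30 (H0) depth=30
  Q 195.8.244.131: descend 110000110000100011110100100000 ; hops seen [H0] ; pick H0
  + 192.0.0.0/6 (H0) depth=6
  - 195.8.244.128/30 clear@30
  + 192.0.0.0/3 (H3) depth=3
  Q 143.76.78.62: descend 100011110 ; hops seen [H3] ; pick H3
  + 0.0.0.0/0 (H0) depth=0
  + 168.64.0.0/15 (H0) depth=15
  Q 192.6.246.228: descend 110000 ; hops seen [H0,H3,H0] ; pick H0
  - 0.0.0.0/0 clear@0
  - 143.0.0.0/9 clear@9
  + 0.0.0.0/0 (H3) depth=0
  Q 192.0.0.3: descend 110000 ; hops seen [H3,H3,H0] ; pick H0
  - 213.74.23.248/29 clear@29
  + 213.74.23.0/24 (H3) depth=24
  + 213.74.16.0/20 (H1) depth=20

== LOOKUPS ==
["H0","H3","H0","H0"]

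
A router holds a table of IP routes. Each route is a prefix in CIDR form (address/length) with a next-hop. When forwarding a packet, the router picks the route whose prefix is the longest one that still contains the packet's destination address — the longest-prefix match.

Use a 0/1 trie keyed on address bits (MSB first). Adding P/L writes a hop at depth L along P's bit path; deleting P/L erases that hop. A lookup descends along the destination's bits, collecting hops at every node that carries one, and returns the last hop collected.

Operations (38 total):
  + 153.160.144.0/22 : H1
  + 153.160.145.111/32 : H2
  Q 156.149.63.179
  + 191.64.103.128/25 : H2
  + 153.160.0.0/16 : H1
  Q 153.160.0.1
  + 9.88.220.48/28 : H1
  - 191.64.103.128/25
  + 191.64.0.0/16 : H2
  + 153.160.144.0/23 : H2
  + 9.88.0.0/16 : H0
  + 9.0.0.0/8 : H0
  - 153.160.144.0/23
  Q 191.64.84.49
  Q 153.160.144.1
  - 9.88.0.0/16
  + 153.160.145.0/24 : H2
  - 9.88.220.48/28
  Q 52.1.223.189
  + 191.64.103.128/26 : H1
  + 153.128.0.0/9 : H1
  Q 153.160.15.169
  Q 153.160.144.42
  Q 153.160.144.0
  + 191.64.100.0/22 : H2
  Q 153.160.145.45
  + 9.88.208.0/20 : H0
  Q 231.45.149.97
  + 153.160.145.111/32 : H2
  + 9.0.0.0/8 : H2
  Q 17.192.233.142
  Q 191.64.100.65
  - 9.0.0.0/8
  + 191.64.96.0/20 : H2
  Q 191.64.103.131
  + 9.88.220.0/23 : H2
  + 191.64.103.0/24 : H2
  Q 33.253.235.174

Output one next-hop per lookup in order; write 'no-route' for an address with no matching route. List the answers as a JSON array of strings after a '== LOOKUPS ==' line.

Trace:
  add 153.160.144.0/22 -> H1 at depth 22
  add 153.160.145.111/32 -> H2 at depth 32
  ? 156.149.63.179  path d0:-→d1:-→d2:-→d3:-→d4:-→d5:-  best=no-route
  add 191.64.103.128/25 -> H2 at depth 25
  add 153.160.0.0/16 -> H1 at depth 16
  ? 153.160.0.1  path d0:-→d1:-→d2:-→d3:-→d4:-→d5:-→d6:-→d7:-→d8:-→d9:-→d10:-→d11:-→d12:-→d13:-→d14:-→d15:-→d16:H1  best=H1
  add 9.88.220.48/28 -> H1 at depth 28
  - 191.64.103.128/25 clear@25
  add 191.64.0.0/16 -> H2 at depth 16
  add 153.160.144.0/23 -> H2 at depth 23
  add 9.88.0.0/16 -> H0 at depth 16
  add 9.0.0.0/8 -> H0 at depth 8
  - 153.160.144.0/23 clear@23
  ? 191.64.84.49  path d0:-→d1:-→d2:-→d3:-→d4:-→d5:-→d6:-→d7:-→d8:-→d9:-→d10:-→d11:-→d12:-→d13:-→d14:-→d15:-→d16:H2→d17:-→d18:-  best=H2
  ? 153.160.144.1  path d0:-→d1:-→d2:-→d3:-→d4:-→d5:-→d6:-→d7:-→d8:-→d9:-→d10:-→d11:-→d12:-→d13:-→d14:-→d15:-→d16:H1→d17:-→d18:-→d19:-→d20:-→d21:-→d22:H1→d23:-  best=H1
  - 9.88.0.0/16 clear@16
  add 153.160.145.0/24 -> H2 at depth 24
  - 9.88.220.48/28 clear@28
  ? 52.1.223.189  path d0:-→d1:-→d2:-  best=no-route
  add 191.64.103.128/26 -> H1 at depth 26
  add 153.128.0.0/9 -> H1 at depth 9
  ? 153.160.15.169  path d0:-→d1:-→d2:-→d3:-→d4:-→d5:-→d6:-→d7:-→d8:-→d9:H1→d10:-→d11:-→d12:-→d13:-→d14:-→d15:-→d16:H1  best=H1
  ? 153.160.144.42  path d0:-→d1:-→d2:-→d3:-→d4:-→d5:-→d6:-→d7:-→d8:-→d9:H1→d10:-→d11:-→d12:-→d13:-→d14:-→d15:-→d16:H1→d17:-→d18:-→d19:-→d20:-→d21:-→d22:H1→d23:-  best=H1
  ? 153.160.144.0  path d0:-→d1:-→d2:-→d3:-→d4:-→d5:-→d6:-→d7:-→d8:-→d9:H1→d10:-→d11:-→d12:-→d13:-→d14:-→d15:-→d16:H1→d17:-→d18:-→d19:-→d20:-→d21:-→d22:H1→d23:-  best=H1
  add 191.64.100.0/22 -> H2 at depth 22
  ? 153.160.145.45  path d0:-→d1:-→d2:-→d3:-→d4:-→d5:-→d6:-→d7:-→d8:-→d9:H1→d10:-→d11:-→d12:-→d13:-→d14:-→d15:-→d16:H1→d17:-→d18:-→d19:-→d20:-→d21:-→d22:H1→d23:-→d24:H2→d25:-  best=H2
  add 9.88.208.0/20 -> H0 at depth 20
  ? 231.45.149.97  path d0:-→d1:-  best=no-route
  add 153.160.145.111/32 -> H2 at depth 32
  add 9.0.0.0/8 -> H2 at depth 8
  ? 17.192.233.142  path d0:-→d1:-→d2:-→d3:-  best=no-route
  ? 191.64.100.65  path d0:-→d1:-→d2:-→d3:-→d4:-→d5:-→d6:-→d7:-→d8:-→d9:-→d10:-→d11:-→d12:-→d13:-→d14:-→d15:-→d16:H2→d17:-→d18:-→d19:-→d20:-→d21:-→d22:H2  best=H2
  - 9.0.0.0/8 clear@8
  add 191.64.96.0/20 -> H2 at depth 20
  ? 191.64.103.131  path d0:-→d1:-→d2:-→d3:-→d4:-→d5:-→d6:-→d7:-→d8:-→d9:-→d10:-→d11:-→d12:-→d13:-→d14:-→d15:-→d16:H2→d17:-→d18:-→d19:-→d20:H2→d21:-→d22:H2→d23:-→d24:-→d25:-→d26:H1  best=H1
  add 9.88.220.0/23 -> H2 at depth 23
  add 191.64.103.0/24 -> H2 at depth 24
  ? 33.253.235.174  path d0:-→d1:-→d2:-  best=no-route

== LOOKUPS ==
["no-route","H1","H2","H1","no-route","H1","H1","H1","H2","no-route","no-route","H2","H1","no-route"]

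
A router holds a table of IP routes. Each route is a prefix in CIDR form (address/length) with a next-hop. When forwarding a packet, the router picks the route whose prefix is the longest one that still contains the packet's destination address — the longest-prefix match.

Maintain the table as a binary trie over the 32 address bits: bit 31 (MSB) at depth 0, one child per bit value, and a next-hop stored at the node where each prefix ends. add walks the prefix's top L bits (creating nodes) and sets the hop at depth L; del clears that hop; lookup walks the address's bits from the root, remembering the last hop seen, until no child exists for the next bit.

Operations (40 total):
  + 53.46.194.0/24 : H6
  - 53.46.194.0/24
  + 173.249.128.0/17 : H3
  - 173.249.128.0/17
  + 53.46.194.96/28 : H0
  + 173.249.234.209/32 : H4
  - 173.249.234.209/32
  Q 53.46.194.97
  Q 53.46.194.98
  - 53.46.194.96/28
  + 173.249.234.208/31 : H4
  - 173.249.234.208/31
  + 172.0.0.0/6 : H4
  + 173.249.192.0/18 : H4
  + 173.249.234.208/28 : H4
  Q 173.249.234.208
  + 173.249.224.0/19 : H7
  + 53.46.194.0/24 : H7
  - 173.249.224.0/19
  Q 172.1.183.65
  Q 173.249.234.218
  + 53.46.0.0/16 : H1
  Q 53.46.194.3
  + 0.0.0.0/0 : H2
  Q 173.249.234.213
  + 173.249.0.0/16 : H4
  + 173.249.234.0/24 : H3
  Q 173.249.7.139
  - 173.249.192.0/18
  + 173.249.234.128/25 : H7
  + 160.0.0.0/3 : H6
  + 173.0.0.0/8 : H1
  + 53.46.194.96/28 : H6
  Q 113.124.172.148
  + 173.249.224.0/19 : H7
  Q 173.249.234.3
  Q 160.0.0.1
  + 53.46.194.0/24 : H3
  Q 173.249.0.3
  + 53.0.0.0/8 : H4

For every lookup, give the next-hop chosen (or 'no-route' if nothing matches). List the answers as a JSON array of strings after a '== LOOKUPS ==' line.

Apply in order:
  + 53.46.194.0/24 (H6) depth=24
  del 53.46.194.0/24 (clear depth 24)
  + 173.249.128.0/17 (H3) depth=17
  del 173.249.128.0/17 (clear depth 17)
  + 53.46.194.96/28 (H0) depth=28
  + 173.249.234.209/32 (H4) depth=32
  del 173.249.234.209/32 (clear depth 32)
  ? 53.46.194.97  path d0:-→d1:-→d2:-→d3:-→d4:-→d5:-→d6:-→d7:-→d8:-→d9:-→d10:-→d11:-→d12:-→d13:-→d14:-→d15:-→d16:-→d17:-→d18:-→d19:-→d20:-→d21:-→d22:-→d23:-→d24:-→d25:-→d26:-→d27:-→d28:H0  best=H0
  ? 53.46.194.98  path d0:-→d1:-→d2:-→d3:-→d4:-→d5:-→d6:-→d7:-→d8:-→d9:-→d10:-→d11:-→d12:-→d13:-→d14:-→d15:-→d16:-→d17:-→d18:-→d19:-→d20:-→d21:-→d22:-→d23:-→d24:-→d25:-→d26:-→d27:-→d28:H0  best=H0
  del 53.46.194.96/28 (clear depth 28)
  + 173.249.234.208/31 (H4) depth=31
  del 173.249.234.208/31 (clear depth 31)
  + 172.0.0.0/6 (H4) depth=6
  + 173.249.192.0/18 (H4) depth=18
  + 173.249.234.208/28 (H4) depth=28
  ? 173.249.234.208  path d0:-→d1:-→d2:-→d3:-→d4:-→d5:-→d6:H4→d7:-→d8:-→d9:-→d10:-→d11:-→d12:-→d13:-→d14:-→d15:-→d16:-→d17:-→d18:H4→d19:-→d20:-→d21:-→d22:-→d23:-→d24:-→d25:-→d26:-→d27:-→d28:H4→d29:-→d30:-→d31:-  best=H4
  + 173.249.224.0/19 (H7) depth=19
  + 53.46.194.0/24 (H7) depth=24
  del 173.249.224.0/19 (clear depth 19)
  ? 172.1.183.65  path d0:-→d1:-→d2:-→d3:-→d4:-→d5:-→d6:H4→d7:-  best=H4
  ? 173.249.234.218  path d0:-→d1:-→d2:-→d3:-→d4:-→d5:-→d6:H4→d7:-→d8:-→d9:-→d10:-→d11:-→d12:-→d13:-→d14:-→d15:-→d16:-→d17:-→d18:H4→d19:-→d20:-→d21:-→d22:-→d23:-→d24:-→d25:-→d26:-→d27:-→d28:H4  best=H4
  + 53.46.0.0/16 (H1) depth=16
  ? 53.46.194.3  path d0:-→d1:-→d2:-→d3:-→d4:-→d5:-→d6:-→d7:-→d8:-→d9:-→d10:-→d11:-→d12:-→d13:-→d14:-→d15:-→d16:H1→d17:-→d18:-→d19:-→d20:-→d21:-→d22:-→d23:-→d24:H7→d25:-  best=H7
  + 0.0.0.0/0 (H2) depth=0
  ? 173.249.234.213  path d0:H2→d1:-→d2:-→d3:-→d4:-→d5:-→d6:H4→d7:-→d8:-→d9:-→d10:-→d11:-→d12:-→d13:-→d14:-→d15:-→d16:-→d17:-→d18:H4→d19:-→d20:-→d21:-→d22:-→d23:-→d24:-→d25:-→d26:-→d27:-→d28:H4→d29:-  best=H4
  + 173.249.0.0/16 (H4) depth=16
  + 173.249.234.0/24 (H3) depth=24
  ? 173.249.7.139  path d0:H2→d1:-→d2:-→d3:-→d4:-→d5:-→d6:H4→d7:-→d8:-→d9:-→d10:-→d11:-→d12:-→d13:-→d14:-→d15:-→d16:H4  best=H4
  del 173.249.192.0/18 (clear depth 18)
  + 173.249.234.128/25 (H7) depth=25
  + 160.0.0.0/3 (H6) depth=3
  + 173.0.0.0/8 (H1) depth=8
  + 53.46.194.96/28 (H6) depth=28
  ? 113.124.172.148  path d0:H2→d1:-  best=H2
  + 173.249.224.0/19 (H7) depth=19
  ? 173.249.234.3  path d0:H2→d1:-→d2:-→d3:H6→d4:-→d5:-→d6:H4→d7:-→d8:H1→d9:-→d10:-→d11:-→d12:-→d13:-→d14:-→d15:-→d16:H4→d17:-→d18:-→d19:H7→d20:-→d21:-→d22:-→d23:-→d24:H3  best=H3
  ? 160.0.0.1  path d0:H2→d1:-→d2:-→d3:H6→d4:-  best=H6
  + 53.46.194.0/24 (H3) depth=24
  ? 173.249.0.3  path d0:H2→d1:-→d2:-→d3:H6→d4:-→d5:-→d6:H4→d7:-→d8:H1→d9:-→d10:-→d11:-→d12:-→d13:-→d14:-→d15:-→d16:H4  best=H4
  + 53.0.0.0/8 (H4) depth=8

== LOOKUPS ==
["H0","H0","H4","H4","H4","H7","H4","H4","H2","H3","H6","H4"]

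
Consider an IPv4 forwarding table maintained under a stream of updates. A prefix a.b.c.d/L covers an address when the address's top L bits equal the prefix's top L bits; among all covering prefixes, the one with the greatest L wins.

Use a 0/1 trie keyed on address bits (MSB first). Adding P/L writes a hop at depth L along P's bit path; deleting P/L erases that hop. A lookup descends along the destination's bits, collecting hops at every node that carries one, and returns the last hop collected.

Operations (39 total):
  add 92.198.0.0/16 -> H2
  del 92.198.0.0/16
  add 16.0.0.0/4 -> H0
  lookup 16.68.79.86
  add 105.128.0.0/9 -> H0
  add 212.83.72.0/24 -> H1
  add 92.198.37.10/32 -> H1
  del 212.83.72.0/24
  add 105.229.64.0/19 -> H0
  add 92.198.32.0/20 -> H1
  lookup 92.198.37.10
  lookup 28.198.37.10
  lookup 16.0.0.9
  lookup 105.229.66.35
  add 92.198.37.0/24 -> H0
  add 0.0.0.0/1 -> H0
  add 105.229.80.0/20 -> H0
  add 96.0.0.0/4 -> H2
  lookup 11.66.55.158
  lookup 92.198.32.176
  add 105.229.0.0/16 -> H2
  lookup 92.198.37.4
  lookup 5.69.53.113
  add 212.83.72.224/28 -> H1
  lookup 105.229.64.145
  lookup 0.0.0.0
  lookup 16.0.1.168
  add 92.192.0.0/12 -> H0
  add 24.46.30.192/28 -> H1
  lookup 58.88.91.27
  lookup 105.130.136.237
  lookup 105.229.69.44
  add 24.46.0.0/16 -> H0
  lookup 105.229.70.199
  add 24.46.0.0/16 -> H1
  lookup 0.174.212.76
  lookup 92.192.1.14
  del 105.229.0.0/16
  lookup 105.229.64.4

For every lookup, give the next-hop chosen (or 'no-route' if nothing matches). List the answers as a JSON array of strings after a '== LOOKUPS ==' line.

Trace:
  add 92.198.0.0/16 -> H2 at depth 16
  - 92.198.0.0/16 clear@16
  add 16.0.0.0/4 -> H0 at depth 4
  ? 16.68.79.86  path d0:-→d1:-→d2:-→d3:-→d4:H0  best=H0
  add 105.128.0.0/9 -> H0 at depth 9
  add 212.83.72.0/24 -> H1 at depth 24
  add 92.198.37.10/32 -> H1 at depth 32
  - 212.83.72.0/24 clear@24
  add 105.229.64.0/19 -> H0 at depth 19
  add 92.198.32.0/20 -> H1 at depth 20
  ? 92.198.37.10  path d0:-→d1:-→d2:-→d3:-→d4:-→d5:-→d6:-→d7:-→d8:-→d9:-→d10:-→d11:-→d12:-→d13:-→d14:-→d15:-→d16:-→d17:-→d18:-→d19:-→d20:H1→d21:-→d22:-→d23:-→d24:-→d25:-→d26:-→d27:-→d28:-→d29:-→d30:-→d31:-→d32:H1  best=H1
  ? 28.198.37.10  path d0:-→d1:-→d2:-→d3:-→d4:H0  best=H0
  ? 16.0.0.9  path d0:-→d1:-→d2:-→d3:-→d4:H0  best=H0
  ? 105.229.66.35  path d0:-→d1:-→d2:-→d3:-→d4:-→d5:-→d6:-→d7:-→d8:-→d9:H0→d10:-→d11:-→d12:-→d13:-→d14:-→d15:-→d16:-→d17:-→d18:-→d19:H0  best=H0
  add 92.198.37.0/24 -> H0 at depth 24
  add 0.0.0.0/1 -> H0 at depth 1
  add 105.229.80.0/20 -> H0 at depth 20
  add 96.0.0.0/4 -> H2 at depth 4
  ? 11.66.55.158  path d0:-→d1:H0→d2:-→d3:-  best=H0
  ? 92.198.32.176  path d0:-→d1:H0→d2:-→d3:-→d4:-→d5:-→d6:-→d7:-→d8:-→d9:-→d10:-→d11:-→d12:-→d13:-→d14:-→d15:-→d16:-→d17:-→d18:-→d19:-→d20:H1→d21:-  best=H1
  add 105.229.0.0/16 -> H2 at depth 16
  ? 92.198.37.4  path d0:-→d1:H0→d2:-→d3:-→d4:-→d5:-→d6:-→d7:-→d8:-→d9:-→d10:-→d11:-→d12:-→d13:-→d14:-→d15:-→d16:-→d17:-→d18:-→d19:-→d20:H1→d21:-→d22:-→d23:-→d24:H0→d25:-→d26:-→d27:-→d28:-  best=H0
  ? 5.69.53.113  path d0:-→d1:H0→d2:-→d3:-  best=H0
  add 212.83.72.224/28 -> H1 at depth 28
  ? 105.229.64.145  path d0:-→d1:H0→d2:-→d3:-→d4:H2→d5:-→d6:-→d7:-→d8:-→d9:H0→d10:-→d11:-→d12:-→d13:-→d14:-→d15:-→d16:H2→d17:-→d18:-→d19:H0  best=H0
  ? 0.0.0.0  path d0:-→d1:H0→d2:-→d3:-  best=H0
  ? 16.0.1.168  path d0:-→d1:H0→d2:-→d3:-→d4:H0  best=H0
  add 92.192.0.0/12 -> H0 at depth 12
  add 24.46.30.192/28 -> H1 at depth 28
  ? 58.88.91.27  path d0:-→d1:H0→d2:-  best=H0
  ? 105.130.136.237  path d0:-→d1:H0→d2:-→d3:-→d4:H2→d5:-→d6:-→d7:-→d8:-→d9:H0  best=H0
  ? 105.229.69.44  path d0:-→d1:H0→d2:-→d3:-→d4:H2→d5:-→d6:-→d7:-→d8:-→d9:H0→d10:-→d11:-→d12:-→d13:-→d14:-→d15:-→d16:H2→d17:-→d18:-→d19:H0  best=H0
  add 24.46.0.0/16 -> H0 at depth 16
  ? 105.229.70.199  path d0:-→d1:H0→d2:-→d3:-→d4:H2→d5:-→d6:-→d7:-→d8:-→d9:H0→d10:-→d11:-→d12:-→d13:-→d14:-→d15:-→d16:H2→d17:-→d18:-→d19:H0  best=H0
  add 24.46.0.0/16 -> H1 at depth 16
  ? 0.174.212.76  path d0:-→d1:H0→d2:-→d3:-  best=H0
  ? 92.192.1.14  path d0:-→d1:H0→d2:-→d3:-→d4:-→d5:-→d6:-→d7:-→d8:-→d9:-→d10:-→d11:-→d12:H0→d13:-  best=H0
  - 105.229.0.0/16 clear@16
  ? 105.229.64.4  path d0:-→d1:H0→d2:-→d3:-→d4:H2→d5:-→d6:-→d7:-→d8:-→d9:H0→d10:-→d11:-→d12:-→d13:-→d14:-→d15:-→d16:-→d17:-→d18:-→d19:H0  best=H0

== LOOKUPS ==
["H0","H1","H0","H0","H0","H0","H1","H0","H0","H0","H0","H0","H0","H0","H0","H0","H0","H0","H0"]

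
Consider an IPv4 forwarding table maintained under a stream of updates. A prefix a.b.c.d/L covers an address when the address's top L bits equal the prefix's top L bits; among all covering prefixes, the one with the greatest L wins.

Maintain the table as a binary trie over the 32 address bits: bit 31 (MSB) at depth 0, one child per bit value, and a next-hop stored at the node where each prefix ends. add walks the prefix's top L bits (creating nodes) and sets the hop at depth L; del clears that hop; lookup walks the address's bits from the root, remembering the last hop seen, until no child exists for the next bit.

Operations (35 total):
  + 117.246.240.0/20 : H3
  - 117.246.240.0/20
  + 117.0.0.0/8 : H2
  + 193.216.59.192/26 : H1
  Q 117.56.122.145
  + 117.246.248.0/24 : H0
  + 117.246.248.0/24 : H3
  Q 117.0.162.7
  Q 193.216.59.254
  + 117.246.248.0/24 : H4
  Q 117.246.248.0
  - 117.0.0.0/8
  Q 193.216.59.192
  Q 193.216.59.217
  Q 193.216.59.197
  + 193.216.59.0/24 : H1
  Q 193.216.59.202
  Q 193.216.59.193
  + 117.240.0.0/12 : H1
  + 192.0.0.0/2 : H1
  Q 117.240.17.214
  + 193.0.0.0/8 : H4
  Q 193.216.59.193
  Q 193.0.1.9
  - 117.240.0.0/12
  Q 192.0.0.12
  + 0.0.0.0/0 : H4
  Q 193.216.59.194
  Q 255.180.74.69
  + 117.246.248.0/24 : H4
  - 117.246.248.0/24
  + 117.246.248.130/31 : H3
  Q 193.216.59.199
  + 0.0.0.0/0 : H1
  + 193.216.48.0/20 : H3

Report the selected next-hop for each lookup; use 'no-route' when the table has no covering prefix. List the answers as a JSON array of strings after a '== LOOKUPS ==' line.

Process each operation:
  add 117.246.240.0/20 -> H3 at depth 20
  del 117.246.240.0/20 (clear depth 20)
  add 117.0.0.0/8 -> H2 at depth 8
  add 193.216.59.192/26 -> H1 at depth 26
  Q 117.56.122.145: descend 01110101 ; hops seen [H2] ; pick H2
  add 117.246.248.0/24 -> H0 at depth 24
  add 117.246.248.0/24 -> H3 at depth 24
  Q 117.0.162.7: descend 01110101 ; hops seen [H2] ; pick H2
  Q 193.216.59.254: descend 11000001110110000011101111 ; hops seen [H1] ; pick H1
  add 117.246.248.0/24 -> H4 at depth 24
  Q 117.246.248.0: descend 011101011111011011111000 ; hops seen [H2,H4] ; pick H4
  del 117.0.0.0/8 (clear depth 8)
  Q 193.216.59.192: descend 11000001110110000011101111 ; hops seen [H1] ; pick H1
  Q 193.216.59.217: descend 11000001110110000011101111 ; hops seen [H1] ; pick H1
  Q 193.216.59.197: descend 11000001110110000011101111 ; hops seen [H1] ; pick H1
  add 193.216.59.0/24 -> H1 at depth 24
  Q 193.216.59.202: descend 11000001110110000011101111 ; hops seen [H1,H1] ; pick H1
  Q 193.216.59.193: descend 11000001110110000011101111 ; hops seen [H1,H1] ; pick H1
  add 117.240.0.0/12 -> H1 at depth 12
  add 192.0.0.0/2 -> H1 at depth 2
  Q 117.240.17.214: descend 0111010111110 ; hops seen [H1] ; pick H1
  add 193.0.0.0/8 -> H4 at depth 8
  Q 193.216.59.193: descend 11000001110110000011101111 ; hops seen [H1,H4,H1,H1] ; pick H1
  Q 193.0.1.9: descend 11000001 ; hops seen [H1,H4] ; pick H4
  del 117.240.0.0/12 (clear depth 12)
  Q 192.0.0.12: descend 1100000 ; hops seen [H1] ; pick H1
  add 0.0.0.0/0 -> H4 at depth 0
  Q 193.216.59.194: descend 11000001110110000011101111 ; hops seen [H4,H1,H4,H1,H1] ; pick H1
  Q 255.180.74.69: descend 11 ; hops seen [H4,H1] ; pick H1
  add 117.246.248.0/24 -> H4 at depth 24
  del 117.246.248.0/24 (clear depth 24)
  add 117.246.248.130/31 -> H3 at depth 31
  Q 193.216.59.199: descend 11000001110110000011101111 ; hops seen [H4,H1,H4,H1,H1] ; pick H1
  add 0.0.0.0/0 -> H1 at depth 0
  add 193.216.48.0/20 -> H3 at depth 20

== LOOKUPS ==
["H2","H2","H1","H4","H1","H1","H1","H1","H1","H1","H1","H4","H1","H1","H1","H1"]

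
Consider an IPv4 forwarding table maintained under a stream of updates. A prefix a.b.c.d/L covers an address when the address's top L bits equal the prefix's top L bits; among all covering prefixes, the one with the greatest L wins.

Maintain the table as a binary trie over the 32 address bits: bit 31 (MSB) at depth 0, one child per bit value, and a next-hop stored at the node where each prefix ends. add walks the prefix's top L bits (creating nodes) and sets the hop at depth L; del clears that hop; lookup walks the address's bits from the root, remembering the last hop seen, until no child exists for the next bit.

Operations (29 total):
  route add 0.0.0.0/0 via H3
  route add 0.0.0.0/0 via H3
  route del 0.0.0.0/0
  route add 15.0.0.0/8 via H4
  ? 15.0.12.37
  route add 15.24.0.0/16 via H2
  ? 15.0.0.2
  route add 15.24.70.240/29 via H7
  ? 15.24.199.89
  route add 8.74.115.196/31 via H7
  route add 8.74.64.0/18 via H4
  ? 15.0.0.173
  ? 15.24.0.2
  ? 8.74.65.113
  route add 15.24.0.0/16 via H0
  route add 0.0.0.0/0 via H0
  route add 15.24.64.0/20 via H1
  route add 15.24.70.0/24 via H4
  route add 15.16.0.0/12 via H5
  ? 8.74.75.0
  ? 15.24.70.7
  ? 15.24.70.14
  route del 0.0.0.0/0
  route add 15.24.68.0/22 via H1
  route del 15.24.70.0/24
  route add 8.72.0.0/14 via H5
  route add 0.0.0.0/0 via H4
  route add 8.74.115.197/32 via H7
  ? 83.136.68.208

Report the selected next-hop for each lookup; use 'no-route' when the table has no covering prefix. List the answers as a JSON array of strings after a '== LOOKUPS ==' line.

Trace:
  + 0.0.0.0/0 (H3) depth=0
  + 0.0.0.0/0 (H3) depth=0
  del 0.0.0.0/0 (clear depth 0)
  + 15.0.0.0/8 (H4) depth=8
  ? 15.0.12.37  path d0:-→d1:-→d2:-→d3:-→d4:-→d5:-→d6:-→d7:-→d8:H4  best=H4
  + 15.24.0.0/16 (H2) depth=16
  ? 15.0.0.2  path d0:-→d1:-→d2:-→d3:-→d4:-→d5:-→d6:-→d7:-→d8:H4→d9:-→d10:-→d11:-  best=H4
  + 15.24.70.240/29 (H7) depth=29
  ? 15.24.199.89  path d0:-→d1:-→d2:-→d3:-→d4:-→d5:-→d6:-→d7:-→d8:H4→d9:-→d10:-→d11:-→d12:-→d13:-→d14:-→d15:-→d16:H2  best=H2
  + 8.74.115.196/31 (H7) depth=31
  + 8.74.64.0/18 (H4) depth=18
  ? 15.0.0.173  path d0:-→d1:-→d2:-→d3:-→d4:-→d5:-→d6:-→d7:-→d8:H4→d9:-→d10:-→d11:-  best=H4
  ? 15.24.0.2  path d0:-→d1:-→d2:-→d3:-→d4:-→d5:-→d6:-→d7:-→d8:H4→d9:-→d10:-→d11:-→d12:-→d13:-→d14:-→d15:-→d16:H2→d17:-  best=H2
  ? 8.74.65.113  path d0:-→d1:-→d2:-→d3:-→d4:-→d5:-→d6:-→d7:-→d8:-→d9:-→d10:-→d11:-→d12:-→d13:-→d14:-→d15:-→d16:-→d17:-→d18:H4  best=H4
  + 15.24.0.0/16 (H0) depth=16
  + 0.0.0.0/0 (H0) depth=0
  + 15.24.64.0/20 (H1) depth=20
  + 15.24.70.0/24 (H4) depth=24
  + 15.16.0.0/12 (H5) depth=12
  ? 8.74.75.0  path d0:H0→d1:-→d2:-→d3:-→d4:-→d5:-→d6:-→d7:-→d8:-→d9:-→d10:-→d11:-→d12:-→d13:-→d14:-→d15:-→d16:-→d17:-→d18:H4  best=H4
  ? 15.24.70.7  path d0:H0→d1:-→d2:-→d3:-→d4:-→d5:-→d6:-→d7:-→d8:H4→d9:-→d10:-→d11:-→d12:H5→d13:-→d14:-→d15:-→d16:H0→d17:-→d18:-→d19:-→d20:H1→d21:-→d22:-→d23:-→d24:H4  best=H4
  ? 15.24.70.14  path d0:H0→d1:-→d2:-→d3:-→d4:-→d5:-→d6:-→d7:-→d8:H4→d9:-→d10:-→d11:-→d12:H5→d13:-→d14:-→d15:-→d16:H0→d17:-→d18:-→d19:-→d20:H1→d21:-→d22:-→d23:-→d24:H4  best=H4
  del 0.0.0.0/0 (clear depth 0)
  + 15.24.68.0/22 (H1) depth=22
  del 15.24.70.0/24 (clear depth 24)
  + 8.72.0.0/14 (H5) depth=14
  + 0.0.0.0/0 (H4) depth=0
  + 8.74.115.197/32 (H7) depth=32
  ? 83.136.68.208  path d0:H4→d1:-  best=H4

== LOOKUPS ==
["H4","H4","H2","H4","H2","H4","H4","H4","H4","H4"]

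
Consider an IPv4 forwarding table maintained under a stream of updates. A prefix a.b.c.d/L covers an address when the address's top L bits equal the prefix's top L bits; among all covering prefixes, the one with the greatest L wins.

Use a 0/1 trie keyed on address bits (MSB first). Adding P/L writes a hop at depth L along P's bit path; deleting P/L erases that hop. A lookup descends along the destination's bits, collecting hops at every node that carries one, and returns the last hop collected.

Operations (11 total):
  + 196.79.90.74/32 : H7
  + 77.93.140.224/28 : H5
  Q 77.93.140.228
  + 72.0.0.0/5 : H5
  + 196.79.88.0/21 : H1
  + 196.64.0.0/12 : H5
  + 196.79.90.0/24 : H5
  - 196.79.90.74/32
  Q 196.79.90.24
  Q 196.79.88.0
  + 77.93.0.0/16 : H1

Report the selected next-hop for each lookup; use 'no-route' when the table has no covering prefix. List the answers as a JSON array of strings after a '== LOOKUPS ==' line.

Apply in order:
  + 196.79.90.74/32 (H7) depth=32
  + 77.93.140.224/28 (H5) depth=28
  lookup 77.93.140.228: bits 0100110101011101100011001110 walk d0:-→d1:-→d2:-→d3:-→d4:-→d5:-→d6:-→d7:-→d8:-→d9:-→d10:-→d11:-→d12:-→d13:-→d14:-→d15:-→d16:-→d17:-→d18:-→d19:-→d20:-→d21:-→d22:-→d23:-→d24:-→d25:-→d26:-→d27:-→d28:H5 -> H5
  + 72.0.0.0/5 (H5) depth=5
  + 196.79.88.0/21 (H1) depth=21
  + 196.64.0.0/12 (H5) depth=12
  + 196.79.90.0/24 (H5) depth=24
  - 196.79.90.74/32 clear@32
  lookup 196.79.90.24: bits 1100010001001111010110100 walk d0:-→d1:-→d2:-→d3:-→d4:-→d5:-→d6:-→d7:-→d8:-→d9:-→d10:-→d11:-→d12:H5→d13:-→d14:-→d15:-→d16:-→d17:-→d18:-→d19:-→d20:-→d21:H1→d22:-→d23:-→d24:H5→d25:- -> H5
  lookup 196.79.88.0: bits 1100010001001111010110 walk d0:-→d1:-→d2:-→d3:-→d4:-→d5:-→d6:-→d7:-→d8:-→d9:-→d10:-→d11:-→d12:H5→d13:-→d14:-→d15:-→d16:-→d17:-→d18:-→d19:-→d20:-→d21:H1→d22:- -> H1
  + 77.93.0.0/16 (H1) depth=16

== LOOKUPS ==
["H5","H5","H1"]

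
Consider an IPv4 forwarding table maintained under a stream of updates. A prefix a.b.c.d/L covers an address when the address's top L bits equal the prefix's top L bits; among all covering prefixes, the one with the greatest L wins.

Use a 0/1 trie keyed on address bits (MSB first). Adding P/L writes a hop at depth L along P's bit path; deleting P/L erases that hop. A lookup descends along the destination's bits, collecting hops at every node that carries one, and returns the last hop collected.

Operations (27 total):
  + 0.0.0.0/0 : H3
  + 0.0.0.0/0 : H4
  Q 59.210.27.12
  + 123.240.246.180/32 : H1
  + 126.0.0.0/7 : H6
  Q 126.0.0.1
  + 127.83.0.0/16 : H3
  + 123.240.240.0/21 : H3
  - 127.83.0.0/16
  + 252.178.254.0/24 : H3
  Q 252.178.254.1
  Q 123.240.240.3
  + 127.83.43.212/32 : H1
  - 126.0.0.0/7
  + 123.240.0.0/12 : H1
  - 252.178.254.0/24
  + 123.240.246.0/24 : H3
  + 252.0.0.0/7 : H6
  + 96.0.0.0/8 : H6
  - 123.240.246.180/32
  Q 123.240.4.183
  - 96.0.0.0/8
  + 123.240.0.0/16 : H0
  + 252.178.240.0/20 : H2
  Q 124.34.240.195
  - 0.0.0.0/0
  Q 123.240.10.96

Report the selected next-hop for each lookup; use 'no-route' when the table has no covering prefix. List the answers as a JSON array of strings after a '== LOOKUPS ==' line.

Process each operation:
  + 0.0.0.0/0 (H3) depth=0
  + 0.0.0.0/0 (H4) depth=0
  lookup 59.210.27.12: bits ε walk d0:H4 -> H4
  + 123.240.246.180/32 (H1) depth=32
  + 126.0.0.0/7 (H6) depth=7
  lookup 126.0.0.1: bits 0111111 walk d0:H4→d1:-→d2:-→d3:-→d4:-→d5:-→d6:-→d7:H6 -> H6
  + 127.83.0.0/16 (H3) depth=16
  + 123.240.240.0/21 (H3) depth=21
  - 127.83.0.0/16 clear@16
  + 252.178.254.0/24 (H3) depth=24
  lookup 252.178.254.1: bits 111111001011001011111110 walk d0:H4→d1:-→d2:-→d3:-→d4:-→d5:-→d6:-→d7:-→d8:-→d9:-→d10:-→d11:-→d12:-→d13:-→d14:-→d15:-→d16:-→d17:-→d18:-→d19:-→d20:-→d21:-→d22:-→d23:-→d24:H3 -> H3
  lookup 123.240.240.3: bits 011110111111000011110 walk d0:H4→d1:-→d2:-→d3:-→d4:-→d5:-→d6:-→d7:-→d8:-→d9:-→d10:-→d11:-→d12:-→d13:-→d14:-→d15:-→d16:-→d17:-→d18:-→d19:-→d20:-→d21:H3 -> H3
  + 127.83.43.212/32 (H1) depth=32
  - 126.0.0.0/7 clear@7
  + 123.240.0.0/12 (H1) depth=12
  - 252.178.254.0/24 clear@24
  + 123.240.246.0/24 (H3) depth=24
  + 252.0.0.0/7 (H6) depth=7
  + 96.0.0.0/8 (H6) depth=8
  - 123.240.246.180/32 clear@32
  lookup 123.240.4.183: bits 0111101111110000 walk d0:H4→d1:-→d2:-→d3:-→d4:-→d5:-→d6:-→d7:-→d8:-→d9:-→d10:-→d11:-→d12:H1→d13:-→d14:-→d15:-→d16:- -> H1
  - 96.0.0.0/8 clear@8
  + 123.240.0.0/16 (H0) depth=16
  + 252.178.240.0/20 (H2) depth=20
  lookup 124.34.240.195: bits 011111 walk d0:H4→d1:-→d2:-→d3:-→d4:-→d5:-→d6:- -> H4
  - 0.0.0.0/0 clear@0
  lookup 123.240.10.96: bits 0111101111110000 walk d0:-→d1:-→d2:-→d3:-→d4:-→d5:-→d6:-→d7:-→d8:-→d9:-→d10:-→d11:-→d12:H1→d13:-→d14:-→d15:-→d16:H0 -> H0

== LOOKUPS ==
["H4","H6","H3","H3","H1","H4","H0"]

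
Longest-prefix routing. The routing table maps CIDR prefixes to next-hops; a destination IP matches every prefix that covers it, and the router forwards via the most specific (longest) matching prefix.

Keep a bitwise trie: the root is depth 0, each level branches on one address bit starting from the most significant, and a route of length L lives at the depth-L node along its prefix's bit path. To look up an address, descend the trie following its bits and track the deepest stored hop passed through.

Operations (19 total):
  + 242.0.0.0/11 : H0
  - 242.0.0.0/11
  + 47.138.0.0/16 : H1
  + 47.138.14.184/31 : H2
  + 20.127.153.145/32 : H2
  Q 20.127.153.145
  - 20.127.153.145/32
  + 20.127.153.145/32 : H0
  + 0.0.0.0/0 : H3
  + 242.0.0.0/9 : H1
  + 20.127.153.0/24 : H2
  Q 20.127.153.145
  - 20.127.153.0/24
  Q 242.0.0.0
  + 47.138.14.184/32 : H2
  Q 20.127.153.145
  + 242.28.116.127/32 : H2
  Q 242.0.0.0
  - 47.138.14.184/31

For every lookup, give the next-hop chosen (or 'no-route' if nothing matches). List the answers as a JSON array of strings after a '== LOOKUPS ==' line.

Trace:
  add 242.0.0.0/11 -> H0 at depth 11
  del 242.0.0.0/11 (clear depth 11)
  add 47.138.0.0/16 -> H1 at depth 16
  add 47.138.14.184/31 -> H2 at depth 31
  add 20.127.153.145/32 -> H2 at depth 32
  Q 20.127.153.145: descend 00010100011111111001100110010001 ; hops seen [H2] ; pick H2
  del 20.127.153.145/32 (clear depth 32)
  add 20.127.153.145/32 -> H0 at depth 32
  add 0.0.0.0/0 -> H3 at depth 0
  add 242.0.0.0/9 -> H1 at depth 9
  add 20.127.153.0/24 -> H2 at depth 24
  Q 20.127.153.145: descend 00010100011111111001100110010001 ; hops seen [H3,H2,H0] ; pick H0
  del 20.127.153.0/24 (clear depth 24)
  Q 242.0.0.0: descend 11110010000 ; hops seen [H3,H1] ; pick H1
  add 47.138.14.184/32 -> H2 at depth 32
  Q 20.127.153.145: descend 00010100011111111001100110010001 ; hops seen [H3,H0] ; pick H0
  add 242.28.116.127/32 -> H2 at depth 32
  Q 242.0.0.0: descend 11110010000 ; hops seen [H3,H1] ; pick H1
  del 47.138.14.184/31 (clear depth 31)

== LOOKUPS ==
["H2","H0","H1","H0","H1"]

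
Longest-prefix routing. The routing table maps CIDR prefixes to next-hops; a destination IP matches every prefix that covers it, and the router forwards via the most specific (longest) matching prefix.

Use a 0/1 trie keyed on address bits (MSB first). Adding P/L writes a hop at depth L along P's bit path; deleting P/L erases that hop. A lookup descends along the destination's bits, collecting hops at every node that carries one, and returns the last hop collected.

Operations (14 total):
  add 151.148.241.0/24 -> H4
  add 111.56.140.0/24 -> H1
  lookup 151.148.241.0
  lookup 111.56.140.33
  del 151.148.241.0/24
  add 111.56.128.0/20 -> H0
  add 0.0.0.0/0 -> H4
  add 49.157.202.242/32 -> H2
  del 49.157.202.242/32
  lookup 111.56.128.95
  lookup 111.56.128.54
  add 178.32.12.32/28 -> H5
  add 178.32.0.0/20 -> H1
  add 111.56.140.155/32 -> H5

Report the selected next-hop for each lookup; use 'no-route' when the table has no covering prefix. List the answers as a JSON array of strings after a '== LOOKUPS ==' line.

Process each operation:
  add 151.148.241.0/24 -> H4 at depth 24
  add 111.56.140.0/24 -> H1 at depth 24
  lookup 151.148.241.0: bits 100101111001010011110001 walk d0:-→d1:-→d2:-→d3:-→d4:-→d5:-→d6:-→d7:-→d8:-→d9:-→d10:-→d11:-→d12:-→d13:-→d14:-→d15:-→d16:-→d17:-→d18:-→d19:-→d20:-→d21:-→d22:-→d23:-→d24:H4 -> H4
  lookup 111.56.140.33: bits 011011110011100010001100 walk d0:-→d1:-→d2:-→d3:-→d4:-→d5:-→d6:-→d7:-→d8:-→d9:-→d10:-→d11:-→d12:-→d13:-→d14:-→d15:-→d16:-→d17:-→d18:-→d19:-→d20:-→d21:-→d22:-→d23:-→d24:H1 -> H1
  del 151.148.241.0/24 (clear depth 24)
  add 111.56.128.0/20 -> H0 at depth 20
  add 0.0.0.0/0 -> H4 at depth 0
  add 49.157.202.242/32 -> H2 at depth 32
  del 49.157.202.242/32 (clear depth 32)
  lookup 111.56.128.95: bits 01101111001110001000 walk d0:H4→d1:-→d2:-→d3:-→d4:-→d5:-→d6:-→d7:-→d8:-→d9:-→d10:-→d11:-→d12:-→d13:-→d14:-→d15:-→d16:-→d17:-→d18:-→d19:-→d20:H0 -> H0
  lookup 111.56.128.54: bits 01101111001110001000 walk d0:H4→d1:-→d2:-→d3:-→d4:-→d5:-→d6:-→d7:-→d8:-→d9:-→d10:-→d11:-→d12:-→d13:-→d14:-→d15:-→d16:-→d17:-→d18:-→d19:-→d20:H0 -> H0
  add 178.32.12.32/28 -> H5 at depth 28
  add 178.32.0.0/20 -> H1 at depth 20
  add 111.56.140.155/32 -> H5 at depth 32

== LOOKUPS ==
["H4","H1","H0","H0"]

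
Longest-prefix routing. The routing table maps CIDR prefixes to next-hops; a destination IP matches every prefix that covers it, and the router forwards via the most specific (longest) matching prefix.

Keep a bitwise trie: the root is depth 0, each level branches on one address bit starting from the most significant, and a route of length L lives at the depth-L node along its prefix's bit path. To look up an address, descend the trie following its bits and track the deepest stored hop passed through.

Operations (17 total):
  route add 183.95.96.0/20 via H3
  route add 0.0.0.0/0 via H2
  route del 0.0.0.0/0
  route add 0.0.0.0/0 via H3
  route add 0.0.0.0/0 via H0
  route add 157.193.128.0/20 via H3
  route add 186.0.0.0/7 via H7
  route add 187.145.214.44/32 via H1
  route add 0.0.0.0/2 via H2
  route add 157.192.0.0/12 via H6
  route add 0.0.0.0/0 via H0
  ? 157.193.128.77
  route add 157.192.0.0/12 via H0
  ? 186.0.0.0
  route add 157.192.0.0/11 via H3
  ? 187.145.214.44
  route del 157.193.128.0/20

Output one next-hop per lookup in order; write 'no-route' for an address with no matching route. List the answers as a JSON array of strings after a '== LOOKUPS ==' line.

Process each operation:
  + 183.95.96.0/20 (H3) depth=20
  + 0.0.0.0/0 (H2) depth=0
  - 0.0.0.0/0 clear@0
  + 0.0.0.0/0 (H3) depth=0
  + 0.0.0.0/0 (H0) depth=0
  + 157.193.128.0/20 (H3) depth=20
  + 186.0.0.0/7 (H7) depth=7
  + 187.145.214.44/32 (H1) depth=32
  + 0.0.0.0/2 (H2) depth=2
  + 157.192.0.0/12 (H6) depth=12
  + 0.0.0.0/0 (H0) depth=0
  lookup 157.193.128.77: bits 10011101110000011000 walk d0:H0→d1:-→d2:-→d3:-→d4:-→d5:-→d6:-→d7:-→d8:-→d9:-→d10:-→d11:-→d12:H6→d13:-→d14:-→d15:-→d16:-→d17:-→d18:-→d19:-→d20:H3 -> H3
  + 157.192.0.0/12 (H0) depth=12
  lookup 186.0.0.0: bits 1011101 walk d0:H0→d1:-→d2:-→d3:-→d4:-→d5:-→d6:-→d7:H7 -> H7
  + 157.192.0.0/11 (H3) depth=11
  lookup 187.145.214.44: bits 10111011100100011101011000101100 walk d0:H0→d1:-→d2:-→d3:-→d4:-→d5:-→d6:-→d7:H7→d8:-→d9:-→d10:-→d11:-→d12:-→d13:-→d14:-→d15:-→d16:-→d17:-→d18:-→d19:-→d20:-→d21:-→d22:-→d23:-→d24:-→d25:-→d26:-→d27:-→d28:-→d29:-→d30:-→d31:-→d32:H1 -> H1
  - 157.193.128.0/20 clear@20

== LOOKUPS ==
["H3","H7","H1"]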